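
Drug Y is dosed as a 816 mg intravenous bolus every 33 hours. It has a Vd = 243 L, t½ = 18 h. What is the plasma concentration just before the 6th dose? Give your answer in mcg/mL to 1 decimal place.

1.3 mcg/mL

f = (1/2)^(τ/t½) = (1/2)^(33/18) ≈ 0.2806.
C₀ = D/Vd = 816/243 ≈ 3.358 mcg/mL.
Before the 6th dose, 5 doses have been given. Superposition: Cmin = C₀·(f + f² + … + f^5).
≈ 3.358 × (0.2806 + 0.0787 + 0.0221 + 0.0062 + 0.0017) ≈ 3.358 × 0.3893 ≈ 1.307 mcg/mL.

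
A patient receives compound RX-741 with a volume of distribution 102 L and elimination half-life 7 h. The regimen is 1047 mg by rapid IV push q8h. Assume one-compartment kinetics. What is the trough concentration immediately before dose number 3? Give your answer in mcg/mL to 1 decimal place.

f = (1/2)^(τ/t½) = (1/2)^(8/7) ≈ 0.4529.
C₀ = D/Vd = 1047/102 ≈ 10.265 mcg/mL.
Before the 3rd dose, 2 doses have been given. Superposition: Cmin = C₀·(f + f²).
≈ 10.265 × (0.4529 + 0.2051) ≈ 10.265 × 0.6580 ≈ 6.754 mcg/mL.

6.8 mcg/mL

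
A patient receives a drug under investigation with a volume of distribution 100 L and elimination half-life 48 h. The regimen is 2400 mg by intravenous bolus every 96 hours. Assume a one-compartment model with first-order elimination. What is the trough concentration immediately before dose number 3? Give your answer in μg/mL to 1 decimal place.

f = (1/2)^(τ/t½) = (1/2)^(96/48) ≈ 0.2500.
C₀ = D/Vd = 2400/100 ≈ 24.000 μg/mL.
Before the 3rd dose, 2 doses have been given. Superposition: Cmin = C₀·(f + f²).
≈ 24.000 × (0.2500 + 0.0625) ≈ 24.000 × 0.3125 ≈ 7.500 μg/mL.

7.5 μg/mL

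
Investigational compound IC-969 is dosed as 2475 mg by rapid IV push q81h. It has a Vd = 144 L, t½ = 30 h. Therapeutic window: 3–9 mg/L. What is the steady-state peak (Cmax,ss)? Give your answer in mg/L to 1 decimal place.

20.3 mg/L

τ/t½ = 81/30 ≈ 2.7, so fraction remaining f = (1/2)^(81/30) ≈ 0.1539.
Accumulation ratio R = 1/(1 − f) ≈ 1/0.8461 ≈ 1.1819.
Single-dose peak C₀ = D/Vd = 2475/144 ≈ 17.188 mg/L.
Cmax,ss = C₀/(1 − f) ≈ 17.188/0.8461 ≈ 20.314 mg/L.
Peak 20.3 mg/L vs MTC 9 mg/L: exceeds toxic threshold.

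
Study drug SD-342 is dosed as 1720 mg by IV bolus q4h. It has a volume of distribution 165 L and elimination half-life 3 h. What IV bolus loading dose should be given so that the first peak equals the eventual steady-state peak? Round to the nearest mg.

2852 mg

f = (1/2)^(4/3) ≈ 0.396850; accumulation ratio R = 1/(1−f) ≈ 1.65796.
Loading dose to hit Cmax,ss on first dose: D_load = D_maint·R ≈ 1720 × 1.65796 ≈ 2851.69 mg.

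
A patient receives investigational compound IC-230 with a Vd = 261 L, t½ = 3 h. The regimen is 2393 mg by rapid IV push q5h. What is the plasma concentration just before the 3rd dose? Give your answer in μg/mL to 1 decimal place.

f = (1/2)^(τ/t½) = (1/2)^(5/3) ≈ 0.3150.
C₀ = D/Vd = 2393/261 ≈ 9.169 μg/mL.
Before the 3rd dose, 2 doses have been given. Superposition: Cmin = C₀·(f + f²).
≈ 9.169 × (0.3150 + 0.0992) ≈ 9.169 × 0.4142 ≈ 3.798 μg/mL.

3.8 μg/mL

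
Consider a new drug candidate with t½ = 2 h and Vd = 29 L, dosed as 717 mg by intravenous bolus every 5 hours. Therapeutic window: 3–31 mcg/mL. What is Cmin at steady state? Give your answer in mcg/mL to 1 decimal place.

5.3 mcg/mL

Over one 5-h interval, 5/2 ≈ 2.5 half-lives elapse, leaving f ≈ 0.1768 of each dose.
Accumulation ratio R = 1/(1 − f) ≈ 1/0.8232 ≈ 1.2148.
Single-dose peak C₀ = D/Vd = 717/29 ≈ 24.724 mcg/mL.
Cmax,ss = C₀/(1 − f) ≈ 24.724/0.8232 ≈ 30.034 mcg/mL.
One interval later, Cmin,ss = Cmax,ss·e^(−kτ) ≈ 30.034 × 0.1768 ≈ 5.310 mcg/mL.
Trough 5.3 mcg/mL vs MEC 3 mcg/mL: adequate.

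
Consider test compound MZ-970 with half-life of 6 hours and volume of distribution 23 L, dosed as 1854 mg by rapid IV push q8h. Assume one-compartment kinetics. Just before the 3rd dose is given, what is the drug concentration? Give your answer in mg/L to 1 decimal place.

44.7 mg/L

f = (1/2)^(τ/t½) = (1/2)^(8/6) ≈ 0.3969.
C₀ = D/Vd = 1854/23 ≈ 80.609 mg/L.
Before the 3rd dose, 2 doses have been given. Superposition: Cmin = C₀·(f + f²).
≈ 80.609 × (0.3969 + 0.1575) ≈ 80.609 × 0.5544 ≈ 44.690 mg/L.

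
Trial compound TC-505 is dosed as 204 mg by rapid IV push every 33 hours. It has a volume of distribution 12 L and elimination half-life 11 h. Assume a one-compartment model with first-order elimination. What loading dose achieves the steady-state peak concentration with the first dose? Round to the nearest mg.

f = (1/2)^(33/11) ≈ 0.125000; accumulation ratio R = 1/(1−f) ≈ 1.14286.
Loading dose to hit Cmax,ss on first dose: D_load = D_maint·R ≈ 204 × 1.14286 ≈ 233.14 mg.

233 mg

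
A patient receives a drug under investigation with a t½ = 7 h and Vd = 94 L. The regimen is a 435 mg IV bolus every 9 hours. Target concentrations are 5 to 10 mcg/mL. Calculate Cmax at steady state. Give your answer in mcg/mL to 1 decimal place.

Over one 9-h interval, 9/7 ≈ 1.2857 half-lives elapse, leaving f ≈ 0.4102 of each dose.
At steady state, accumulation factor R = 1/(1 − e^(−kτ)) ≈ 1.6955.
Single-dose peak C₀ = D/Vd = 435/94 ≈ 4.628 mcg/mL.
Cmax,ss = C₀/(1 − f) ≈ 4.628/0.5898 ≈ 7.847 mcg/mL.
Peak 7.8 mcg/mL vs MTC 10 mcg/mL: below toxic threshold.

7.8 mcg/mL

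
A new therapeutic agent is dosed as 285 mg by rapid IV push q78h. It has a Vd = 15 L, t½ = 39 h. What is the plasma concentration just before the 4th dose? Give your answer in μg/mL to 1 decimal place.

6.2 μg/mL

f = (1/2)^(τ/t½) = (1/2)^(78/39) ≈ 0.2500.
C₀ = D/Vd = 285/15 ≈ 19.000 μg/mL.
Before the 4th dose, 3 doses have been given. Superposition: Cmin = C₀·(f + f² + … + f^3).
≈ 19.000 × (0.2500 + 0.0625 + 0.0156) ≈ 19.000 × 0.3281 ≈ 6.234 μg/mL.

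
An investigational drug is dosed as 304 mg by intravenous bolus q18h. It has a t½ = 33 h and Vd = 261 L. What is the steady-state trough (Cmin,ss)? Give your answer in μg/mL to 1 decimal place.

2.5 μg/mL

k = ln2/t½ = ln2/33 ≈ 0.021004 h⁻¹; fraction remaining f = e^(−kτ) = e^(−0.021004×18) ≈ 0.6852.
Accumulation ratio R = 1/(1 − f) ≈ 1/0.3148 ≈ 3.1766.
Single-dose peak C₀ = D/Vd = 304/261 ≈ 1.165 μg/mL.
Cmax,ss = C₀/(1 − f) ≈ 1.165/0.3148 ≈ 3.701 μg/mL.
One interval later, Cmin,ss = Cmax,ss·e^(−kτ) ≈ 3.701 × 0.6852 ≈ 2.536 μg/mL.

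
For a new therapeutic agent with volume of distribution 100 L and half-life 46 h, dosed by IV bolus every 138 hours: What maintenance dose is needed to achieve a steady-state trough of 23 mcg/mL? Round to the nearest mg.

τ/t½ = 138/46 ≈ 3, so f = (1/2)^(138/46) ≈ 0.125000.
Cmin,ss = (D/Vd)·f/(1−f), so D = Cmin,ss·Vd·(1−f)/f.
D = 23 × 100 × (1−f)/f ≈ 23 × 100 × 7.00000 ≈ 16100.00 mg.

16100 mg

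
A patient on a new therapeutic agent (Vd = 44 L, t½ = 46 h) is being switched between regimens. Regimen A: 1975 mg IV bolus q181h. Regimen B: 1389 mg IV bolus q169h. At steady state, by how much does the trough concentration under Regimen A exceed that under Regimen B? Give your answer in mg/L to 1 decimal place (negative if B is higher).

Regimen A: f = (1/2)^(181/46) ≈ 0.0654; Cmin,ss = (1975/44)·f/(1−f) ≈ 3.141 mg/L.
Regimen B: f = (1/2)^(169/46) ≈ 0.0784; Cmin,ss = (1389/44)·f/(1−f) ≈ 2.685 mg/L.
Difference ≈ 3.141 − 2.685 ≈ 0.456 mg/L.

0.5 mg/L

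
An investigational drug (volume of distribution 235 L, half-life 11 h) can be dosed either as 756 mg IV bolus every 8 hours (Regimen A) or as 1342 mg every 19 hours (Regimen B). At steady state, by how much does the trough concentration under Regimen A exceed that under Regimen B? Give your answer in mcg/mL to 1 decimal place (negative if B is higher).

2.4 mcg/mL

Regimen A: f = (1/2)^(8/11) ≈ 0.6040; Cmin,ss = (756/235)·f/(1−f) ≈ 4.907 mcg/mL.
Regimen B: f = (1/2)^(19/11) ≈ 0.3020; Cmin,ss = (1342/235)·f/(1−f) ≈ 2.471 mcg/mL.
Difference ≈ 4.907 − 2.471 ≈ 2.436 mcg/mL.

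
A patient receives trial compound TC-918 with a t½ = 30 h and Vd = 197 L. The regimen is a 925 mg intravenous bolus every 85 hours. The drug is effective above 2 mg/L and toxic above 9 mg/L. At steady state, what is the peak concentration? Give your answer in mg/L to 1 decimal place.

τ/t½ = 85/30 ≈ 2.8333, so fraction remaining f = (1/2)^(85/30) ≈ 0.1403.
At steady state, accumulation factor R = 1/(1 − e^(−kτ)) ≈ 1.1632.
Each bolus raises the concentration by D/Vd = 925/197 ≈ 4.695 mg/L.
Steady-state peak Cmax,ss = C₀·R ≈ 4.695 × 1.1632 ≈ 5.461 mg/L.
Peak 5.5 mg/L vs MTC 9 mg/L: below toxic threshold.

5.5 mg/L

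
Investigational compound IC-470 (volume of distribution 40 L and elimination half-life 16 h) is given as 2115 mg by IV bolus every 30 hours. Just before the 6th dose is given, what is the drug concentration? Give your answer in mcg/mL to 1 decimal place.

f = (1/2)^(τ/t½) = (1/2)^(30/16) ≈ 0.2726.
C₀ = D/Vd = 2115/40 ≈ 52.875 mcg/mL.
Before the 6th dose, 5 doses have been given. Superposition: Cmin = C₀·(f + f² + … + f^5).
≈ 52.875 × (0.2726 + 0.0743 + 0.0203 + 0.0055 + 0.0015) ≈ 52.875 × 0.3742 ≈ 19.786 mcg/mL.

19.8 mcg/mL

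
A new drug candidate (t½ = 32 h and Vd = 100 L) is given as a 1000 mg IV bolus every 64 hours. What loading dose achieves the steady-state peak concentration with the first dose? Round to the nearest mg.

f = (1/2)^(64/32) ≈ 0.250000; accumulation ratio R = 1/(1−f) ≈ 1.33333.
Loading dose to hit Cmax,ss on first dose: D_load = D_maint·R ≈ 1000 × 1.33333 ≈ 1333.33 mg.

1333 mg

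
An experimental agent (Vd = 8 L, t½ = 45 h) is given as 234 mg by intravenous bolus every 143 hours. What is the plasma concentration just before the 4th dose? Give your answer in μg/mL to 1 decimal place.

3.6 μg/mL

f = (1/2)^(τ/t½) = (1/2)^(143/45) ≈ 0.1105.
C₀ = D/Vd = 234/8 ≈ 29.250 μg/mL.
Before the 4th dose, 3 doses have been given. Superposition: Cmin = C₀·(f + f² + … + f^3).
≈ 29.250 × (0.1105 + 0.0122 + 0.0013) ≈ 29.250 × 0.1240 ≈ 3.627 μg/mL.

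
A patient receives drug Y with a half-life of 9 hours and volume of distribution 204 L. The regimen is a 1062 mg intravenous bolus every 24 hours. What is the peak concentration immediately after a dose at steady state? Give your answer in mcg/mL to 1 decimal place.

k = ln2/t½ = ln2/9 ≈ 0.077016 h⁻¹; fraction remaining f = e^(−kτ) = e^(−0.077016×24) ≈ 0.1575.
At steady state, accumulation factor R = 1/(1 − e^(−kτ)) ≈ 1.1869.
Each bolus raises the concentration by D/Vd = 1062/204 ≈ 5.206 mcg/mL.
Steady-state peak Cmax,ss = C₀·R ≈ 5.206 × 1.1869 ≈ 6.179 mcg/mL.

6.2 mcg/mL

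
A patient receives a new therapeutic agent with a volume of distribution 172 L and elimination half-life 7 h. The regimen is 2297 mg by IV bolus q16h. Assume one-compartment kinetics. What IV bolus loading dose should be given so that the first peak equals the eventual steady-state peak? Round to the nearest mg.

2890 mg

f = (1/2)^(16/7) ≈ 0.205084; accumulation ratio R = 1/(1−f) ≈ 1.25799.
Loading dose to hit Cmax,ss on first dose: D_load = D_maint·R ≈ 2297 × 1.25799 ≈ 2889.60 mg.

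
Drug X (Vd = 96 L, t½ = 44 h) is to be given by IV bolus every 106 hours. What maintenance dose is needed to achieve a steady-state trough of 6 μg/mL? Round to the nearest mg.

τ/t½ = 106/44 ≈ 2.4091, so f = (1/2)^(106/44) ≈ 0.188274.
Cmin,ss = (D/Vd)·f/(1−f), so D = Cmin,ss·Vd·(1−f)/f.
D = 6 × 96 × (1−f)/f ≈ 6 × 96 × 4.31141 ≈ 2483.37 mg.

2483 mg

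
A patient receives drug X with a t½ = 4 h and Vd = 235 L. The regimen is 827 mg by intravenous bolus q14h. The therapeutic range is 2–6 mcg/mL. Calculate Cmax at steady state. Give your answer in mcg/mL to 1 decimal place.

Over one 14-h interval, 14/4 ≈ 3.5 half-lives elapse, leaving f ≈ 0.0884 of each dose.
Accumulation ratio R = 1/(1 − f) ≈ 1/0.9116 ≈ 1.0970.
Each bolus raises the concentration by D/Vd = 827/235 ≈ 3.519 mcg/mL.
Steady-state peak Cmax,ss = C₀·R ≈ 3.519 × 1.0970 ≈ 3.860 mcg/mL.
Peak 3.9 mcg/mL vs MTC 6 mcg/mL: below toxic threshold.

3.9 mcg/mL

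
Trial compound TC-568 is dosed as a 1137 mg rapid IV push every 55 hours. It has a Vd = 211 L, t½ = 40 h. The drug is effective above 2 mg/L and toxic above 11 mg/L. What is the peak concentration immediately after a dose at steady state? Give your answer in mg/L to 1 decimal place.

8.8 mg/L

τ/t½ = 55/40 ≈ 1.375, so fraction remaining f = (1/2)^(55/40) ≈ 0.3856.
Accumulation ratio R = 1/(1 − f) ≈ 1/0.6144 ≈ 1.6276.
Single-dose peak C₀ = D/Vd = 1137/211 ≈ 5.389 mg/L.
Steady-state peak Cmax,ss = C₀·R ≈ 5.389 × 1.6276 ≈ 8.771 mg/L.
Peak 8.8 mg/L vs MTC 11 mg/L: below toxic threshold.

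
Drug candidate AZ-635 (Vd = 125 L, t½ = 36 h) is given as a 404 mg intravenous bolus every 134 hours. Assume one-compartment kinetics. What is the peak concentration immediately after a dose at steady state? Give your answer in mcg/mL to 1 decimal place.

Over one 134-h interval, 134/36 ≈ 3.7222 half-lives elapse, leaving f ≈ 0.0758 of each dose.
At steady state, accumulation factor R = 1/(1 − e^(−kτ)) ≈ 1.0820.
Single-dose peak C₀ = D/Vd = 404/125 ≈ 3.232 mcg/mL.
Steady-state peak Cmax,ss = C₀·R ≈ 3.232 × 1.0820 ≈ 3.497 mcg/mL.

3.5 mcg/mL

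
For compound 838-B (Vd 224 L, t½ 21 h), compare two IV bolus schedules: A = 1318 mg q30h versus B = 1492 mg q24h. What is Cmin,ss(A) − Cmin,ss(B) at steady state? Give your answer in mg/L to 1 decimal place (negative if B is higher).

-2.0 mg/L

Regimen A: f = (1/2)^(30/21) ≈ 0.3715; Cmin,ss = (1318/224)·f/(1−f) ≈ 3.478 mg/L.
Regimen B: f = (1/2)^(24/21) ≈ 0.4529; Cmin,ss = (1492/224)·f/(1−f) ≈ 5.514 mg/L.
Difference ≈ 3.478 − 5.514 ≈ -2.036 mg/L.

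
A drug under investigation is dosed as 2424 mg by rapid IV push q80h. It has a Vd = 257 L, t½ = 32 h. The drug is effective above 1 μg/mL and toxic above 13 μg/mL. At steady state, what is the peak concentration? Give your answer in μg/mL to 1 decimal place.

11.5 μg/mL

Over one 80-h interval, 80/32 ≈ 2.5 half-lives elapse, leaving f ≈ 0.1768 of each dose.
At steady state, accumulation factor R = 1/(1 − e^(−kτ)) ≈ 1.2148.
Single-dose peak C₀ = D/Vd = 2424/257 ≈ 9.432 μg/mL.
Steady-state peak Cmax,ss = C₀·R ≈ 9.432 × 1.2148 ≈ 11.458 μg/mL.
Peak 11.5 μg/mL vs MTC 13 μg/mL: below toxic threshold.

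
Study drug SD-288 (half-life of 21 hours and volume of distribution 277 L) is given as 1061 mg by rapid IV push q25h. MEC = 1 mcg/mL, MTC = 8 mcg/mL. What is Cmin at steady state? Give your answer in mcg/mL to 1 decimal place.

Over one 25-h interval, 25/21 ≈ 1.1905 half-lives elapse, leaving f ≈ 0.4382 of each dose.
Accumulation ratio R = 1/(1 − f) ≈ 1/0.5618 ≈ 1.7800.
Each bolus raises the concentration by D/Vd = 1061/277 ≈ 3.830 mcg/mL.
Cmax,ss = C₀/(1 − f) ≈ 3.830/0.5618 ≈ 6.817 mcg/mL.
Steady-state trough Cmin,ss = Cmax,ss·f ≈ 6.817 × 0.4382 ≈ 2.987 mcg/mL.
Trough 3.0 mcg/mL vs MEC 1 mcg/mL: adequate.

3.0 mcg/mL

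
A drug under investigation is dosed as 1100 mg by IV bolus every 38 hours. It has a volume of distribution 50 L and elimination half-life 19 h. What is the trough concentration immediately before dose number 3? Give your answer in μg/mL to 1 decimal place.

f = (1/2)^(τ/t½) = (1/2)^(38/19) ≈ 0.2500.
C₀ = D/Vd = 1100/50 ≈ 22.000 μg/mL.
Before the 3rd dose, 2 doses have been given. Superposition: Cmin = C₀·(f + f²).
≈ 22.000 × (0.2500 + 0.0625) ≈ 22.000 × 0.3125 ≈ 6.875 μg/mL.

6.9 μg/mL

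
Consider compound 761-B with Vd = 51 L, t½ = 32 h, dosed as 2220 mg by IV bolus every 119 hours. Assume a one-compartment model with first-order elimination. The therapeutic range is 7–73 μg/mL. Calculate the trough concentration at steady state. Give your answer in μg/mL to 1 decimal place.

k = ln2/t½ = ln2/32 ≈ 0.021661 h⁻¹; fraction remaining f = e^(−kτ) = e^(−0.021661×119) ≈ 0.0760.
Accumulation ratio R = 1/(1 − f) ≈ 1/0.9240 ≈ 1.0823.
Single-dose peak C₀ = D/Vd = 2220/51 ≈ 43.529 μg/mL.
Cmax,ss = C₀/(1 − f) ≈ 43.529/0.9240 ≈ 47.109 μg/mL.
One interval later, Cmin,ss = Cmax,ss·e^(−kτ) ≈ 47.109 × 0.0760 ≈ 3.580 μg/mL.
Trough 3.6 μg/mL vs MEC 7 μg/mL: subtherapeutic.

3.6 μg/mL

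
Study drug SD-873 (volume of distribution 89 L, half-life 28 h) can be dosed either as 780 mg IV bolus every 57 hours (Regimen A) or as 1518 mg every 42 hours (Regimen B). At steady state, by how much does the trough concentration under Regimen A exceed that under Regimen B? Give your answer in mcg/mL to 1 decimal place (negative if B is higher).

Regimen A: f = (1/2)^(57/28) ≈ 0.2439; Cmin,ss = (780/89)·f/(1−f) ≈ 2.827 mcg/mL.
Regimen B: f = (1/2)^(42/28) ≈ 0.3536; Cmin,ss = (1518/89)·f/(1−f) ≈ 9.330 mcg/mL.
Difference ≈ 2.827 − 9.330 ≈ -6.503 mcg/mL.

-6.5 mcg/mL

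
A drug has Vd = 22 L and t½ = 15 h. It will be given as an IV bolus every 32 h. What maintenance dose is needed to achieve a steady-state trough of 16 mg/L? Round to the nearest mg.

1192 mg

τ/t½ = 32/15 ≈ 2.1333, so f = (1/2)^(32/15) ≈ 0.227931.
Cmin,ss = (D/Vd)·f/(1−f), so D = Cmin,ss·Vd·(1−f)/f.
D = 16 × 22 × (1−f)/f ≈ 16 × 22 × 3.38729 ≈ 1192.33 mg.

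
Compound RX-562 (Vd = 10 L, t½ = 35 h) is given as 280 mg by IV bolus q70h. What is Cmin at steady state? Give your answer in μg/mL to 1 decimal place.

9.3 μg/mL

The dosing interval is 2 half-lives, so f = 2^(−2) = 0.25.
At steady state, R = 1/(1 − 0.25) = 4/3.
Single-dose peak C₀ = D/Vd = 280/10 = 28 μg/mL.
Steady-state peak Cmax,ss = C₀·R = 28 × 4/3 ≈ 37.333 μg/mL.
Steady-state trough Cmin,ss = Cmax,ss·f ≈ 37.333 × 0.25 ≈ 9.333 μg/mL.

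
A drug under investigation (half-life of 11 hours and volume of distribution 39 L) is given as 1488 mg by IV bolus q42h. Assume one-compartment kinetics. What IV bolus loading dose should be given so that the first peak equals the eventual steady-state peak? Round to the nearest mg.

1602 mg

f = (1/2)^(42/11) ≈ 0.070895; accumulation ratio R = 1/(1−f) ≈ 1.07630.
Loading dose to hit Cmax,ss on first dose: D_load = D_maint·R ≈ 1488 × 1.07630 ≈ 1601.53 mg.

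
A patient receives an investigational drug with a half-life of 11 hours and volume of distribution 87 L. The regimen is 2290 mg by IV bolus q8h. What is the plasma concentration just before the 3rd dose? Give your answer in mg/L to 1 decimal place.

25.5 mg/L

f = (1/2)^(τ/t½) = (1/2)^(8/11) ≈ 0.6040.
C₀ = D/Vd = 2290/87 ≈ 26.322 mg/L.
Before the 3rd dose, 2 doses have been given. Superposition: Cmin = C₀·(f + f²).
≈ 26.322 × (0.6040 + 0.3648) ≈ 26.322 × 0.9688 ≈ 25.501 mg/L.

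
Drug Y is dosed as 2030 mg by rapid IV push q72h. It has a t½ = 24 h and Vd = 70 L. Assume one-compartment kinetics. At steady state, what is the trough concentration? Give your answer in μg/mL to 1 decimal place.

4.1 μg/mL

τ = 72 h = 3 half-lives, so f = (1/2)^3 = 0.125.
Accumulation ratio R = 1/(1 − f) = 1/0.875 = 8/7.
Single-dose peak C₀ = D/Vd = 2030/70 = 29 μg/mL.
Steady-state peak Cmax,ss = C₀·R = 29 × 8/7 ≈ 33.143 μg/mL.
Steady-state trough Cmin,ss = Cmax,ss·f ≈ 33.143 × 0.125 ≈ 4.143 μg/mL.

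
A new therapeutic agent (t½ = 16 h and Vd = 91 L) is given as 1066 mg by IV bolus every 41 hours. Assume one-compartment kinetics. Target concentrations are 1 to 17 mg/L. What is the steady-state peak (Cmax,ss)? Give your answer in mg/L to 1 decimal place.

τ/t½ = 41/16 ≈ 2.5625, so fraction remaining f = (1/2)^(41/16) ≈ 0.1693.
At steady state, accumulation factor R = 1/(1 − e^(−kτ)) ≈ 1.2038.
Single-dose peak C₀ = D/Vd = 1066/91 ≈ 11.714 mg/L.
Steady-state peak Cmax,ss = C₀·R ≈ 11.714 × 1.2038 ≈ 14.101 mg/L.
Peak 14.1 mg/L vs MTC 17 mg/L: below toxic threshold.

14.1 mg/L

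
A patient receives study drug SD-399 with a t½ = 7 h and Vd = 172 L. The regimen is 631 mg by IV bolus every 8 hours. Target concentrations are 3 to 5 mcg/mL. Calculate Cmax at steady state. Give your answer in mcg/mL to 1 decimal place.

Over one 8-h interval, 8/7 ≈ 1.1429 half-lives elapse, leaving f ≈ 0.4529 of each dose.
Accumulation ratio R = 1/(1 − f) ≈ 1/0.5471 ≈ 1.8278.
Single-dose peak C₀ = D/Vd = 631/172 ≈ 3.669 mcg/mL.
Cmax,ss = C₀/(1 − f) ≈ 3.669/0.5471 ≈ 6.706 mcg/mL.
Peak 6.7 mcg/mL vs MTC 5 mcg/mL: exceeds toxic threshold.

6.7 mcg/mL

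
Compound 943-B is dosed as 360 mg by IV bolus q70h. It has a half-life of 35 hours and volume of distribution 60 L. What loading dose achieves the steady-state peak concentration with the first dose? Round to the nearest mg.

480 mg

f = (1/2)^(70/35) ≈ 0.250000; accumulation ratio R = 1/(1−f) ≈ 1.33333.
Loading dose to hit Cmax,ss on first dose: D_load = D_maint·R ≈ 360 × 1.33333 ≈ 480.00 mg.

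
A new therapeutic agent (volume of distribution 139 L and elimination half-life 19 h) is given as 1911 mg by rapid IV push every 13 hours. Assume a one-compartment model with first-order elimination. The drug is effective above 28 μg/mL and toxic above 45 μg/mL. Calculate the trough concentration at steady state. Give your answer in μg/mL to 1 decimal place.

22.7 μg/mL

k = ln2/t½ = ln2/19 ≈ 0.036481 h⁻¹; fraction remaining f = e^(−kτ) = e^(−0.036481×13) ≈ 0.6223.
At steady state, accumulation factor R = 1/(1 − e^(−kτ)) ≈ 2.6476.
Single-dose peak C₀ = D/Vd = 1911/139 ≈ 13.748 μg/mL.
Cmax,ss = C₀/(1 − f) ≈ 13.748/0.3777 ≈ 36.399 μg/mL.
Steady-state trough Cmin,ss = Cmax,ss·f ≈ 36.399 × 0.6223 ≈ 22.651 μg/mL.
Trough 22.7 μg/mL vs MEC 28 μg/mL: subtherapeutic.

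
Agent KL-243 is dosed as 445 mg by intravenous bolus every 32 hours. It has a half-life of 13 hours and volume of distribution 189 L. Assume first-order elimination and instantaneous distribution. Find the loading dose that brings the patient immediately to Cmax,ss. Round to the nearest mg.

f = (1/2)^(32/13) ≈ 0.181553; accumulation ratio R = 1/(1−f) ≈ 1.22183.
Loading dose to hit Cmax,ss on first dose: D_load = D_maint·R ≈ 445 × 1.22183 ≈ 543.71 mg.

544 mg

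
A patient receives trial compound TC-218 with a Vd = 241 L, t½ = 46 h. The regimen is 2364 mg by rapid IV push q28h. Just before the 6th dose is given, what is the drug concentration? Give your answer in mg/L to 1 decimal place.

16.4 mg/L

f = (1/2)^(τ/t½) = (1/2)^(28/46) ≈ 0.6558.
C₀ = D/Vd = 2364/241 ≈ 9.809 mg/L.
Before the 6th dose, 5 doses have been given. Superposition: Cmin = C₀·(f + f² + … + f^5).
≈ 9.809 × (0.6558 + 0.4301 + 0.2820 + 0.1850 + 0.1213) ≈ 9.809 × 1.6742 ≈ 16.422 mg/L.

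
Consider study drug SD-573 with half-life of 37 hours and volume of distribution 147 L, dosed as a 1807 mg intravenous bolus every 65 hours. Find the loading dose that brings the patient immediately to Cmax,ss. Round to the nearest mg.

2566 mg

f = (1/2)^(65/37) ≈ 0.295913; accumulation ratio R = 1/(1−f) ≈ 1.42028.
Loading dose to hit Cmax,ss on first dose: D_load = D_maint·R ≈ 1807 × 1.42028 ≈ 2566.45 mg.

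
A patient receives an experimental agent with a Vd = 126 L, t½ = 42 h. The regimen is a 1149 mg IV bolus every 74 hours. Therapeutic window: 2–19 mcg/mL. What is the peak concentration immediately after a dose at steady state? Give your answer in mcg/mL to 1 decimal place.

τ/t½ = 74/42 ≈ 1.7619, so fraction remaining f = (1/2)^(74/42) ≈ 0.2949.
At steady state, accumulation factor R = 1/(1 − e^(−kτ)) ≈ 1.4182.
Each bolus raises the concentration by D/Vd = 1149/126 ≈ 9.119 mcg/mL.
Steady-state peak Cmax,ss = C₀·R ≈ 9.119 × 1.4182 ≈ 12.933 mcg/mL.
Peak 12.9 mcg/mL vs MTC 19 mcg/mL: below toxic threshold.

12.9 mcg/mL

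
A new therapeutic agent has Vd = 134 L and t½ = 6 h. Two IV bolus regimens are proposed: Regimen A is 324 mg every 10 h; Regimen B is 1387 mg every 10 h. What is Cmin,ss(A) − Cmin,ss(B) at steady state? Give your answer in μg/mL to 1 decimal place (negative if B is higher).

Regimen A: f = (1/2)^(10/6) ≈ 0.3150; Cmin,ss = (324/134)·f/(1−f) ≈ 1.112 μg/mL.
Regimen B: f = (1/2)^(10/6) ≈ 0.3150; Cmin,ss = (1387/134)·f/(1−f) ≈ 4.760 μg/mL.
Difference ≈ 1.112 − 4.760 ≈ -3.648 μg/mL.

-3.6 μg/mL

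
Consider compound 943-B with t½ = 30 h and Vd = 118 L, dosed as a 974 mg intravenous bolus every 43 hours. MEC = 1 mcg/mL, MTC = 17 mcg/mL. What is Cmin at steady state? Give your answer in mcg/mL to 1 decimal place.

k = ln2/t½ = ln2/30 ≈ 0.023105 h⁻¹; fraction remaining f = e^(−kτ) = e^(−0.023105×43) ≈ 0.3703.
Accumulation ratio R = 1/(1 − f) ≈ 1/0.6297 ≈ 1.5881.
Single-dose peak C₀ = D/Vd = 974/118 ≈ 8.254 mcg/mL.
Cmax,ss = C₀/(1 − f) ≈ 8.254/0.6297 ≈ 13.108 mcg/mL.
Steady-state trough Cmin,ss = Cmax,ss·f ≈ 13.108 × 0.3703 ≈ 4.854 mcg/mL.
Trough 4.9 mcg/mL vs MEC 1 mcg/mL: adequate.

4.9 mcg/mL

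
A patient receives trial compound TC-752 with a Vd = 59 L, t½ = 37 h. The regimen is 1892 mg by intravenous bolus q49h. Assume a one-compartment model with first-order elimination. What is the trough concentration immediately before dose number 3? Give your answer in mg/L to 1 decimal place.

f = (1/2)^(τ/t½) = (1/2)^(49/37) ≈ 0.3993.
C₀ = D/Vd = 1892/59 ≈ 32.068 mg/L.
Before the 3rd dose, 2 doses have been given. Superposition: Cmin = C₀·(f + f²).
≈ 32.068 × (0.3993 + 0.1594) ≈ 32.068 × 0.5587 ≈ 17.916 mg/L.

17.9 mg/L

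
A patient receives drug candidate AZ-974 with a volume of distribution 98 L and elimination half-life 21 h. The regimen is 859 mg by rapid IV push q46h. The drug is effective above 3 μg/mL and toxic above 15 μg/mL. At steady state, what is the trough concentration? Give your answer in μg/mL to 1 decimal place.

Over one 46-h interval, 46/21 ≈ 2.1905 half-lives elapse, leaving f ≈ 0.2191 of each dose.
Each bolus raises the concentration by D/Vd = 859/98 ≈ 8.765 μg/mL.
Steady-state trough Cmin,ss = C₀·f/(1−f) ≈ 8.765 × 0.2191/0.7809 ≈ 2.459 μg/mL.
Trough 2.5 μg/mL vs MEC 3 μg/mL: subtherapeutic.

2.5 μg/mL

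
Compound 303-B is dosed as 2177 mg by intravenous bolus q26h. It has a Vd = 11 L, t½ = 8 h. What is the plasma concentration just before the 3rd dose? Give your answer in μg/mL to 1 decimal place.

23.0 μg/mL

f = (1/2)^(τ/t½) = (1/2)^(26/8) ≈ 0.1051.
C₀ = D/Vd = 2177/11 ≈ 197.909 μg/mL.
Before the 3rd dose, 2 doses have been given. Superposition: Cmin = C₀·(f + f²).
≈ 197.909 × (0.1051 + 0.0110) ≈ 197.909 × 0.1161 ≈ 22.977 μg/mL.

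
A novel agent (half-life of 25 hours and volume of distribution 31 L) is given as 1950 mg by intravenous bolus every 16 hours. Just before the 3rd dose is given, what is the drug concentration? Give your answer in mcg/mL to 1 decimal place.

f = (1/2)^(τ/t½) = (1/2)^(16/25) ≈ 0.6417.
C₀ = D/Vd = 1950/31 ≈ 62.903 mcg/mL.
Before the 3rd dose, 2 doses have been given. Superposition: Cmin = C₀·(f + f²).
≈ 62.903 × (0.6417 + 0.4118) ≈ 62.903 × 1.0535 ≈ 66.268 mcg/mL.

66.3 mcg/mL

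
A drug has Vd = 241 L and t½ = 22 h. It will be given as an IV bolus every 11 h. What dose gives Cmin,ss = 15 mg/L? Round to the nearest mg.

τ/t½ = 11/22 ≈ 0.5, so f = (1/2)^(11/22) ≈ 0.707107.
Cmin,ss = (D/Vd)·f/(1−f), so D = Cmin,ss·Vd·(1−f)/f.
D = 15 × 241 × (1−f)/f ≈ 15 × 241 × 0.41421 ≈ 1497.37 mg.

1497 mg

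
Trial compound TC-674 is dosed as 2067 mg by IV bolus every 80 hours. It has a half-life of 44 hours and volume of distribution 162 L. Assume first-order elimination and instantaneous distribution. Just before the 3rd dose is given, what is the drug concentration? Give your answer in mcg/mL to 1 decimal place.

f = (1/2)^(τ/t½) = (1/2)^(80/44) ≈ 0.2836.
C₀ = D/Vd = 2067/162 ≈ 12.759 mcg/mL.
Before the 3rd dose, 2 doses have been given. Superposition: Cmin = C₀·(f + f²).
≈ 12.759 × (0.2836 + 0.0804) ≈ 12.759 × 0.3640 ≈ 4.644 mcg/mL.

4.6 mcg/mL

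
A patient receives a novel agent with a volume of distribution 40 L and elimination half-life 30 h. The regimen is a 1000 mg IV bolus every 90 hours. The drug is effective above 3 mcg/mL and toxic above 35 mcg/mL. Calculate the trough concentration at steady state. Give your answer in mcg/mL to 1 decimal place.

τ = 90 h = 3 half-lives, so f = (1/2)^3 = 0.125.
Accumulation ratio R = 1/(1 − f) = 1/0.875 = 8/7.
Single-dose peak C₀ = D/Vd = 1000/40 = 25 mcg/mL.
Steady-state peak Cmax,ss = C₀·R = 25 × 8/7 ≈ 28.571 mcg/mL.
Steady-state trough Cmin,ss = Cmax,ss·f ≈ 28.571 × 0.125 ≈ 3.571 mcg/mL.
Trough 3.6 mcg/mL vs MEC 3 mcg/mL: adequate.

3.6 mcg/mL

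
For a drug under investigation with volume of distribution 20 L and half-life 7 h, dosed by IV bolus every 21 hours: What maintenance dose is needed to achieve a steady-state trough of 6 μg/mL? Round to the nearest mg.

840 mg

τ/t½ = 21/7 ≈ 3, so f = (1/2)^(21/7) ≈ 0.125000.
Cmin,ss = (D/Vd)·f/(1−f), so D = Cmin,ss·Vd·(1−f)/f.
D = 6 × 20 × (1−f)/f ≈ 6 × 20 × 7.00000 ≈ 840.00 mg.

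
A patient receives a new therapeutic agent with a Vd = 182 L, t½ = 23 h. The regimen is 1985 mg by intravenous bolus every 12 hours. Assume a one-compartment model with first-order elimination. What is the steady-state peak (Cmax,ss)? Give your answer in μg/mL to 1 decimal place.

35.9 μg/mL

Over one 12-h interval, 12/23 ≈ 0.52174 half-lives elapse, leaving f ≈ 0.6965 of each dose.
At steady state, accumulation factor R = 1/(1 − e^(−kτ)) ≈ 3.2949.
Single-dose peak C₀ = D/Vd = 1985/182 ≈ 10.907 μg/mL.
Cmax,ss = C₀/(1 − f) ≈ 10.907/0.3035 ≈ 35.937 μg/mL.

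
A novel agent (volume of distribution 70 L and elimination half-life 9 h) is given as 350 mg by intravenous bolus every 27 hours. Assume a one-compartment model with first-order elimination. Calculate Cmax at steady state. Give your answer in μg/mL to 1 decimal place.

τ = 27 h = 3 half-lives, so f = (1/2)^3 = 0.125.
At steady state, R = 1/(1 − 0.125) = 8/7.
Single-dose peak C₀ = D/Vd = 350/70 = 5 μg/mL.
Steady-state peak Cmax,ss = C₀·R = 5 × 8/7 ≈ 5.714 μg/mL.

5.7 μg/mL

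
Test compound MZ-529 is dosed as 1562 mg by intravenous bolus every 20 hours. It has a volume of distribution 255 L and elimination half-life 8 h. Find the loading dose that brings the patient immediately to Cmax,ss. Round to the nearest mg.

f = (1/2)^(20/8) ≈ 0.176777; accumulation ratio R = 1/(1−f) ≈ 1.21474.
Loading dose to hit Cmax,ss on first dose: D_load = D_maint·R ≈ 1562 × 1.21474 ≈ 1897.42 mg.

1897 mg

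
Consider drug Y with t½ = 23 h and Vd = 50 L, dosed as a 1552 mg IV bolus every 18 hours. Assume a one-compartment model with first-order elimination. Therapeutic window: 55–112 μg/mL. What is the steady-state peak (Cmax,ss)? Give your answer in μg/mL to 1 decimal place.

τ/t½ = 18/23 ≈ 0.78261, so fraction remaining f = (1/2)^(18/23) ≈ 0.5813.
Accumulation ratio R = 1/(1 − f) ≈ 1/0.4187 ≈ 2.3883.
Each bolus raises the concentration by D/Vd = 1552/50 ≈ 31.040 μg/mL.
Steady-state peak Cmax,ss = C₀·R ≈ 31.040 × 2.3883 ≈ 74.133 μg/mL.
Peak 74.1 μg/mL vs MTC 112 μg/mL: below toxic threshold.

74.1 μg/mL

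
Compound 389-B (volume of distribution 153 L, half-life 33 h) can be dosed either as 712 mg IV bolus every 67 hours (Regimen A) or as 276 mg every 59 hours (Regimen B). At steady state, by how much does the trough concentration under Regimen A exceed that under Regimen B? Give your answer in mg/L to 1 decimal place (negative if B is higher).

Regimen A: f = (1/2)^(67/33) ≈ 0.2448; Cmin,ss = (712/153)·f/(1−f) ≈ 1.508 mg/L.
Regimen B: f = (1/2)^(59/33) ≈ 0.2896; Cmin,ss = (276/153)·f/(1−f) ≈ 0.735 mg/L.
Difference ≈ 1.508 − 0.735 ≈ 0.773 mg/L.

0.8 mg/L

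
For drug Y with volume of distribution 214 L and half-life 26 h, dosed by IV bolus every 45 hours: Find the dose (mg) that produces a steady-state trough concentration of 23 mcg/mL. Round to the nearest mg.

τ/t½ = 45/26 ≈ 1.7308, so f = (1/2)^(45/26) ≈ 0.301291.
Cmin,ss = (D/Vd)·f/(1−f), so D = Cmin,ss·Vd·(1−f)/f.
D = 23 × 214 × (1−f)/f ≈ 23 × 214 × 2.31905 ≈ 11414.36 mg.

11414 mg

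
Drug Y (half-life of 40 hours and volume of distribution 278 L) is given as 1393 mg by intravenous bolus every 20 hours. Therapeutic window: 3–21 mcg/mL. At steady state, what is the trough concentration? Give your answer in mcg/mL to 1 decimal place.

12.1 mcg/mL

Over one 20-h interval, 20/40 ≈ 0.5 half-lives elapse, leaving f ≈ 0.7071 of each dose.
Accumulation ratio R = 1/(1 − f) ≈ 1/0.2929 ≈ 3.4141.
Each bolus raises the concentration by D/Vd = 1393/278 ≈ 5.011 mcg/mL.
Steady-state peak Cmax,ss = C₀·R ≈ 5.011 × 3.4141 ≈ 17.108 mcg/mL.
Steady-state trough Cmin,ss = Cmax,ss·f ≈ 17.108 × 0.7071 ≈ 12.097 mcg/mL.
Trough 12.1 mcg/mL vs MEC 3 mcg/mL: adequate.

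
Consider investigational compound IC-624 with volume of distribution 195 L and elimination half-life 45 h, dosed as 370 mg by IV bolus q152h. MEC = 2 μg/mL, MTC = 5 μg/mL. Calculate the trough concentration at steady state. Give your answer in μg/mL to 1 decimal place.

0.2 μg/mL

k = ln2/t½ = ln2/45 ≈ 0.015403 h⁻¹; fraction remaining f = e^(−kτ) = e^(−0.015403×152) ≈ 0.0962.
Single-dose peak C₀ = D/Vd = 370/195 ≈ 1.897 μg/mL.
Steady-state trough Cmin,ss = C₀·f/(1−f) ≈ 1.897 × 0.0962/0.9038 ≈ 0.202 μg/mL.
Trough 0.2 μg/mL vs MEC 2 μg/mL: subtherapeutic.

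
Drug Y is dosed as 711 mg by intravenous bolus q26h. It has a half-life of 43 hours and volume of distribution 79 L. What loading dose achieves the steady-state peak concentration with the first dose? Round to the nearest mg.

2077 mg

f = (1/2)^(26/43) ≈ 0.657630; accumulation ratio R = 1/(1−f) ≈ 2.92082.
Loading dose to hit Cmax,ss on first dose: D_load = D_maint·R ≈ 711 × 2.92082 ≈ 2076.70 mg.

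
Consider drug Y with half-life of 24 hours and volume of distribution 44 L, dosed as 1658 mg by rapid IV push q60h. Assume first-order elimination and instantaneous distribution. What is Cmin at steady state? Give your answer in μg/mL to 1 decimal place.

8.1 μg/mL

k = ln2/t½ = ln2/24 ≈ 0.028881 h⁻¹; fraction remaining f = e^(−kτ) = e^(−0.028881×60) ≈ 0.1768.
Accumulation ratio R = 1/(1 − f) ≈ 1/0.8232 ≈ 1.2148.
Single-dose peak C₀ = D/Vd = 1658/44 ≈ 37.682 μg/mL.
Cmax,ss = C₀/(1 − f) ≈ 37.682/0.8232 ≈ 45.775 μg/mL.
Steady-state trough Cmin,ss = Cmax,ss·f ≈ 45.775 × 0.1768 ≈ 8.093 μg/mL.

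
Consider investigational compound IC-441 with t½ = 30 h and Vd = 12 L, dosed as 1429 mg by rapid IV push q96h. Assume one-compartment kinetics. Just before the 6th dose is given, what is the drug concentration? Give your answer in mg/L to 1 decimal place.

f = (1/2)^(τ/t½) = (1/2)^(96/30) ≈ 0.1088.
C₀ = D/Vd = 1429/12 ≈ 119.083 mg/L.
Before the 6th dose, 5 doses have been given. Superposition: Cmin = C₀·(f + f² + … + f^5).
≈ 119.083 × (0.1088 + 0.0118 + 0.0013 + 0.0001 + 0.0000) ≈ 119.083 × 0.1220 ≈ 14.528 mg/L.

14.5 mg/L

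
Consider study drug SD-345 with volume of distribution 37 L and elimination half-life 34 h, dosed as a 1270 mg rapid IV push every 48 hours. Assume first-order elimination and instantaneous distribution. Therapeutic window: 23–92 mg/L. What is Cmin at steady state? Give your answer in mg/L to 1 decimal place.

Over one 48-h interval, 48/34 ≈ 1.4118 half-lives elapse, leaving f ≈ 0.3759 of each dose.
At steady state, accumulation factor R = 1/(1 − e^(−kτ)) ≈ 1.6023.
Each bolus raises the concentration by D/Vd = 1270/37 ≈ 34.324 mg/L.
Cmax,ss = C₀/(1 − f) ≈ 34.324/0.6241 ≈ 54.998 mg/L.
One interval later, Cmin,ss = Cmax,ss·e^(−kτ) ≈ 54.998 × 0.3759 ≈ 20.674 mg/L.
Trough 20.7 mg/L vs MEC 23 mg/L: subtherapeutic.

20.7 mg/L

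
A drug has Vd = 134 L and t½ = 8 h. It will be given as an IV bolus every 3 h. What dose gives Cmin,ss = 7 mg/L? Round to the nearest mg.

278 mg

τ/t½ = 3/8 ≈ 0.375, so f = (1/2)^(3/8) ≈ 0.771105.
Cmin,ss = (D/Vd)·f/(1−f), so D = Cmin,ss·Vd·(1−f)/f.
D = 7 × 134 × (1−f)/f ≈ 7 × 134 × 0.29684 ≈ 278.44 mg.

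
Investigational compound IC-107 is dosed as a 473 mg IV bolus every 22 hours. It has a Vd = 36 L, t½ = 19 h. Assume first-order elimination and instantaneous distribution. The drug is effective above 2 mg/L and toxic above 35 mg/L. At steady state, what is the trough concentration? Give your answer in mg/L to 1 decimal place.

τ/t½ = 22/19 ≈ 1.1579, so fraction remaining f = (1/2)^(22/19) ≈ 0.4482.
At steady state, accumulation factor R = 1/(1 − e^(−kτ)) ≈ 1.8123.
Each bolus raises the concentration by D/Vd = 473/36 ≈ 13.139 mg/L.
Cmax,ss = C₀/(1 − f) ≈ 13.139/0.5518 ≈ 23.811 mg/L.
Steady-state trough Cmin,ss = Cmax,ss·f ≈ 23.811 × 0.4482 ≈ 10.672 mg/L.
Trough 10.7 mg/L vs MEC 2 mg/L: adequate.

10.7 mg/L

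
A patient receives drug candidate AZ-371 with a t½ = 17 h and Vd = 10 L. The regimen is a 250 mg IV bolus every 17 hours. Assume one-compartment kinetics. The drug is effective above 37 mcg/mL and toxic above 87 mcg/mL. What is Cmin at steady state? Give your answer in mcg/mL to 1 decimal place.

25.0 mcg/mL

τ = 17 h = 1 half-life, so f = (1/2)^1 = 0.5.
Accumulation ratio R = 1/(1 − f) = 1/0.5 = 2/1.
Single-dose peak C₀ = D/Vd = 250/10 = 25 mcg/mL.
Steady-state peak Cmax,ss = C₀·R = 25 × 2/1 ≈ 50.000 mcg/mL.
Steady-state trough Cmin,ss = Cmax,ss·f ≈ 50.000 × 0.5 ≈ 25.000 mcg/mL.
Trough 25.0 mcg/mL vs MEC 37 mcg/mL: subtherapeutic.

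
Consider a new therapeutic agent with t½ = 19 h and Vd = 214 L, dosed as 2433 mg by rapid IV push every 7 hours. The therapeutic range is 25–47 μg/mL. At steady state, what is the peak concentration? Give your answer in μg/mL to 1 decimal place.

τ/t½ = 7/19 ≈ 0.36842, so fraction remaining f = (1/2)^(7/19) ≈ 0.7746.
Accumulation ratio R = 1/(1 − f) ≈ 1/0.2254 ≈ 4.4366.
Each bolus raises the concentration by D/Vd = 2433/214 ≈ 11.369 μg/mL.
Steady-state peak Cmax,ss = C₀·R ≈ 11.369 × 4.4366 ≈ 50.440 μg/mL.
Peak 50.4 μg/mL vs MTC 47 μg/mL: exceeds toxic threshold.

50.4 μg/mL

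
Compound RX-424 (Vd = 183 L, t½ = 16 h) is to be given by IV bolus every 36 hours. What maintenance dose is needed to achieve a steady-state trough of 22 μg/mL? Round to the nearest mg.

τ/t½ = 36/16 ≈ 2.25, so f = (1/2)^(36/16) ≈ 0.210224.
Cmin,ss = (D/Vd)·f/(1−f), so D = Cmin,ss·Vd·(1−f)/f.
D = 22 × 183 × (1−f)/f ≈ 22 × 183 × 3.75683 ≈ 15125.00 mg.

15125 mg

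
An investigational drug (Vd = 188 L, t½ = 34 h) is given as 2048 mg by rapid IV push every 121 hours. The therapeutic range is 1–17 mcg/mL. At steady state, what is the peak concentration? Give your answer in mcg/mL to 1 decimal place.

11.9 mcg/mL

Over one 121-h interval, 121/34 ≈ 3.5588 half-lives elapse, leaving f ≈ 0.0849 of each dose.
At steady state, accumulation factor R = 1/(1 − e^(−kτ)) ≈ 1.0928.
Each bolus raises the concentration by D/Vd = 2048/188 ≈ 10.894 mcg/mL.
Steady-state peak Cmax,ss = C₀·R ≈ 10.894 × 1.0928 ≈ 11.905 mcg/mL.
Peak 11.9 mcg/mL vs MTC 17 mcg/mL: below toxic threshold.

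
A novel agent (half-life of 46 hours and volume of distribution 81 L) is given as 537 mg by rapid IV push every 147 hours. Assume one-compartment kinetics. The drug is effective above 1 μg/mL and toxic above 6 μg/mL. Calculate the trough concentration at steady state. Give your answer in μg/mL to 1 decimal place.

0.8 μg/mL

Over one 147-h interval, 147/46 ≈ 3.1957 half-lives elapse, leaving f ≈ 0.1091 of each dose.
Single-dose peak C₀ = D/Vd = 537/81 ≈ 6.630 μg/mL.
Steady-state trough Cmin,ss = C₀·f/(1−f) ≈ 6.630 × 0.1091/0.8909 ≈ 0.812 μg/mL.
Trough 0.8 μg/mL vs MEC 1 μg/mL: subtherapeutic.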